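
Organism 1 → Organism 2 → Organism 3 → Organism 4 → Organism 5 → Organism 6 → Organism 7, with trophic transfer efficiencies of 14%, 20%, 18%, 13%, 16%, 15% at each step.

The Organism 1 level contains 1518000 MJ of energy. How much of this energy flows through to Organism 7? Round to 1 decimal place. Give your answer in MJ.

Organism 2: 1518000 × 0.14 = 212520 MJ
Organism 3: 212520 × 0.2 = 42504 MJ
Organism 4: 42504 × 0.18 = 7650.72 MJ
Organism 5: 7650.72 × 0.13 = 994.5936 MJ
Organism 6: 994.5936 × 0.16 = 159.134976 MJ
Organism 7: 159.134976 × 0.15 = 23.8702464 MJ

23.9 MJ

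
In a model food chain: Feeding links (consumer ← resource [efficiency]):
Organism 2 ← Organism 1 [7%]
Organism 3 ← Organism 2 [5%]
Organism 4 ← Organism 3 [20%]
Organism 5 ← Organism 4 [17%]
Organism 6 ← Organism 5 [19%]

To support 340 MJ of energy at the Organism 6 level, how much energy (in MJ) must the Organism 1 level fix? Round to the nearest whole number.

Cumulative transfer efficiency: 0.07 × 0.05 × 0.2 × 0.17 × 0.19 = 0.00002261
Organism 1 energy = 340 / 0.00002261 = 15037594 MJ

15037594 MJ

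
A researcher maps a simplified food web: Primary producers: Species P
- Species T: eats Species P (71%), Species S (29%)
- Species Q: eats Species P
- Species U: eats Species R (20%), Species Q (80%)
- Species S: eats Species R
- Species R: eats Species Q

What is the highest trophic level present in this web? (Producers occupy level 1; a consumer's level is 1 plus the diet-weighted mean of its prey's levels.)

4

Species Q: 1 + 1 = 2
Species R: 1 + 2 = 3
Species S: 1 + 3 = 4
Species T: 1 + (0.71×1 + 0.29×4) = 2.87
Species U: 1 + (0.2×3 + 0.8×2) = 3.2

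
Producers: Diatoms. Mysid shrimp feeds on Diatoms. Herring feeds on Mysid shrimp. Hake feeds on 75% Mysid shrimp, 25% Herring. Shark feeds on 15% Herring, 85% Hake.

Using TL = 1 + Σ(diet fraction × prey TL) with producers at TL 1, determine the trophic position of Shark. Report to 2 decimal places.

4.21

Mysid shrimp: 1 + 1 = 2
Herring: 1 + 2 = 3
Hake: 1 + (0.75×2 + 0.25×3) = 3.25
Shark: 1 + (0.15×3 + 0.85×3.25) = 4.2125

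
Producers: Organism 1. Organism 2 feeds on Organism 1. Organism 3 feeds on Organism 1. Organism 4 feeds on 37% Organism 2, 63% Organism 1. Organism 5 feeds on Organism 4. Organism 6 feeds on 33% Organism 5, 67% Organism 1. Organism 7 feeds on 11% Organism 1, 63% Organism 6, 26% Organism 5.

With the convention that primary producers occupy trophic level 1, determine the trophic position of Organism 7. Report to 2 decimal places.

3.74

Organism 2: 1 + 1 = 2
Organism 3: 1 + 1 = 2
Organism 4: 1 + (0.37×2 + 0.63×1) = 2.37
Organism 5: 1 + 2.37 = 3.37
Organism 6: 1 + (0.33×3.37 + 0.67×1) = 2.7821
Organism 7: 1 + (0.11×1 + 0.63×2.7821 + 0.26×3.37) = 3.738923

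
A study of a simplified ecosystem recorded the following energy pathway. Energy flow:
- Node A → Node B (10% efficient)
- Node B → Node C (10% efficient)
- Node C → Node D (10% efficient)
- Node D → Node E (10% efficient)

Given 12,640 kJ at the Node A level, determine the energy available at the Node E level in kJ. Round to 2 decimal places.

Node B: 12640 × 0.1 = 1264 kJ
Node C: 1264 × 0.1 = 126.4 kJ
Node D: 126.4 × 0.1 = 12.64 kJ
Node E: 12.64 × 0.1 = 1.264 kJ

1.26 kJ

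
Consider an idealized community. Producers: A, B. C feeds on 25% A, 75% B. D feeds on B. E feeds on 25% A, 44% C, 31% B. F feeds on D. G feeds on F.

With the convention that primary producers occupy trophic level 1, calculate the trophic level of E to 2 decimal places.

2.44

C: 1 + (0.25×1 + 0.75×1) = 2
D: 1 + 1 = 2
E: 1 + (0.25×1 + 0.44×2 + 0.31×1) = 2.44
F: 1 + 2 = 3
G: 1 + 3 = 4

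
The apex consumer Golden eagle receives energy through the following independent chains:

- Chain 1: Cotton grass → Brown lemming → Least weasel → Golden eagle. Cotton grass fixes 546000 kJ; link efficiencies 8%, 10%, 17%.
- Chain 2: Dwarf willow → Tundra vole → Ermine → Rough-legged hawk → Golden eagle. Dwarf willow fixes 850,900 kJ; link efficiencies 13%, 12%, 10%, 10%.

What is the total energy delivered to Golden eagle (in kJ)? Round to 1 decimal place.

Chain 1: 546000 × 0.08 × 0.1 × 0.17 = 742.56 kJ
Chain 2: 850900 × 0.13 × 0.12 × 0.1 × 0.1 = 132.7404 kJ
Total at Golden eagle: 742.56 + 132.7404 = 875.3004 kJ

875.3 kJ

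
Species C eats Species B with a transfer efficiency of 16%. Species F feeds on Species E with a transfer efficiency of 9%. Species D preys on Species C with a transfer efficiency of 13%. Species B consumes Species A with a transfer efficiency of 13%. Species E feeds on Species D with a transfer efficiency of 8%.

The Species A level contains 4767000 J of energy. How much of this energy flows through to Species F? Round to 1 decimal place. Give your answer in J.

92.8 J

Species B: 4767000 × 0.13 = 619710 J
Species C: 619710 × 0.16 = 99153.6 J
Species D: 99153.6 × 0.13 = 12889.968 J
Species E: 12889.968 × 0.08 = 1031.19744 J
Species F: 1031.19744 × 0.09 = 92.8077696 J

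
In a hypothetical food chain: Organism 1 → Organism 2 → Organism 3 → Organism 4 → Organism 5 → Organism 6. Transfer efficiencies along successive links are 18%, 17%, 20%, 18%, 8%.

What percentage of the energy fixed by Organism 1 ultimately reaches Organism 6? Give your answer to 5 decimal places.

0.00881%

Product of link efficiencies: 0.18 × 0.17 × 0.2 × 0.18 × 0.08 = 0.000088128
As a percentage: 0.000088128 × 100 = 0.00881%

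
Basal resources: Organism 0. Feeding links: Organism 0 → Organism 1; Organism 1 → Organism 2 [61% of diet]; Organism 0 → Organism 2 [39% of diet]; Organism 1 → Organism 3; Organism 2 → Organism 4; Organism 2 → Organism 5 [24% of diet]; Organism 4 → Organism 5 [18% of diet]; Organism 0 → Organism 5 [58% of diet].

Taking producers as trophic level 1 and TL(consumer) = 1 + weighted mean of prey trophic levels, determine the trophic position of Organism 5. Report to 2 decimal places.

2.86

Organism 1: 1 + 1 = 2
Organism 2: 1 + (0.61×2 + 0.39×1) = 2.61
Organism 3: 1 + 2 = 3
Organism 4: 1 + 2.61 = 3.61
Organism 5: 1 + (0.24×2.61 + 0.18×3.61 + 0.58×1) = 2.8562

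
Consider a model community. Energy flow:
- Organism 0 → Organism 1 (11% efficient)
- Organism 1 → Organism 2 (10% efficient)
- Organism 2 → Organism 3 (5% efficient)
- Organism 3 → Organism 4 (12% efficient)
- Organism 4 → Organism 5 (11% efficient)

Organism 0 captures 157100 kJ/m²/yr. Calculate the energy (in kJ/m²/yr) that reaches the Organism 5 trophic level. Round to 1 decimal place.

1.1 kJ/m²/yr

Organism 1: 157100 × 0.11 = 17281 kJ/m²/yr
Organism 2: 17281 × 0.1 = 1728.1 kJ/m²/yr
Organism 3: 1728.1 × 0.05 = 86.405 kJ/m²/yr
Organism 4: 86.405 × 0.12 = 10.3686 kJ/m²/yr
Organism 5: 10.3686 × 0.11 = 1.140546 kJ/m²/yr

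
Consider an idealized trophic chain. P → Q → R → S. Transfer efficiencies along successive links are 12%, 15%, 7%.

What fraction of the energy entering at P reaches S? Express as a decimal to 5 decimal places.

Product of link efficiencies: 0.12 × 0.15 × 0.07 = 0.00126

0.00126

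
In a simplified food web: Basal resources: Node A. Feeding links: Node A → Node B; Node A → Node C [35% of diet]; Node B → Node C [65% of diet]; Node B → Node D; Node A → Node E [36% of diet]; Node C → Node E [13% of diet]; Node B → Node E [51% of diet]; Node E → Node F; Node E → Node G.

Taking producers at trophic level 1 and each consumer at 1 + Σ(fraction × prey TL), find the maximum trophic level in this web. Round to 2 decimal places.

Node B: 1 + 1 = 2
Node C: 1 + (0.35×1 + 0.65×2) = 2.65
Node D: 1 + 2 = 3
Node E: 1 + (0.36×1 + 0.13×2.65 + 0.51×2) = 2.7245
Node F: 1 + 2.7245 = 3.7245
Node G: 1 + 2.7245 = 3.7245

3.72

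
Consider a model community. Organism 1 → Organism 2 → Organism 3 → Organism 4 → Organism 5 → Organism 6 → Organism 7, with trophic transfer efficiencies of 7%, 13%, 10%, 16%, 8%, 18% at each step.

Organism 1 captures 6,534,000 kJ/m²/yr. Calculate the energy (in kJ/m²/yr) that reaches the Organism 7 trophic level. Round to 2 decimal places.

13.70 kJ/m²/yr

Organism 2: 6534000 × 0.07 = 457380 kJ/m²/yr
Organism 3: 457380 × 0.13 = 59459.4 kJ/m²/yr
Organism 4: 59459.4 × 0.1 = 5945.94 kJ/m²/yr
Organism 5: 5945.94 × 0.16 = 951.3504 kJ/m²/yr
Organism 6: 951.3504 × 0.08 = 76.108032 kJ/m²/yr
Organism 7: 76.108032 × 0.18 = 13.69944576 kJ/m²/yr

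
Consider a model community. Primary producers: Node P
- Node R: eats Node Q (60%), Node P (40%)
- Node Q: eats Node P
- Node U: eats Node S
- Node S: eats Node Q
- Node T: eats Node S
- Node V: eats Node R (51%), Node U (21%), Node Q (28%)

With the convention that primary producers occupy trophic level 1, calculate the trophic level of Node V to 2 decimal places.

3.73

Node Q: 1 + 1 = 2
Node R: 1 + (0.6×2 + 0.4×1) = 2.6
Node S: 1 + 2 = 3
Node T: 1 + 3 = 4
Node U: 1 + 3 = 4
Node V: 1 + (0.51×2.6 + 0.21×4 + 0.28×2) = 3.726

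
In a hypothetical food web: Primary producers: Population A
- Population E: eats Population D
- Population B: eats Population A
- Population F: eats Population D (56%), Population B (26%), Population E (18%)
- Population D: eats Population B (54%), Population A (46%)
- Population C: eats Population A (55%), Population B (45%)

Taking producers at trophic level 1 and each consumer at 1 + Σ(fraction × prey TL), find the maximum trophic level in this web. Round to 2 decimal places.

Population B: 1 + 1 = 2
Population C: 1 + (0.55×1 + 0.45×2) = 2.45
Population D: 1 + (0.54×2 + 0.46×1) = 2.54
Population E: 1 + 2.54 = 3.54
Population F: 1 + (0.56×2.54 + 0.26×2 + 0.18×3.54) = 3.5796

3.58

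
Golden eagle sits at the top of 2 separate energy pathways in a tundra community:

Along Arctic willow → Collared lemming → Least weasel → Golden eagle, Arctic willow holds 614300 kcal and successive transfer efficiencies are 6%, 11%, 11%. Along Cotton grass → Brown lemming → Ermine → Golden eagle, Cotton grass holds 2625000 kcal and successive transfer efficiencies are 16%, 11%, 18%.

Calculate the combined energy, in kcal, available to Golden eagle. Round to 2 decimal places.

Via Arctic willow: 614300 × 0.06 × 0.11 × 0.11 = 445.9818 kcal
Via Cotton grass: 2625000 × 0.16 × 0.11 × 0.18 = 8316 kcal
Total at Golden eagle: 445.9818 + 8316 = 8761.9818 kcal

8761.98 kcal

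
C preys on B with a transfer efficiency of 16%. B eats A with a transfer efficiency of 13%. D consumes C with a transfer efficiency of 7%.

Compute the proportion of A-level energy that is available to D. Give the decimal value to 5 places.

0.00146

Product of link efficiencies: 0.13 × 0.16 × 0.07 = 0.001456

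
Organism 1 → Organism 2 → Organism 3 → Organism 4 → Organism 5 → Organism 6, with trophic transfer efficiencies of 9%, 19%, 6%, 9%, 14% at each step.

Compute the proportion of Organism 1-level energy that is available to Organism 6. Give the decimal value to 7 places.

0.0000129

Product of link efficiencies: 0.09 × 0.19 × 0.06 × 0.09 × 0.14 = 0.0000129276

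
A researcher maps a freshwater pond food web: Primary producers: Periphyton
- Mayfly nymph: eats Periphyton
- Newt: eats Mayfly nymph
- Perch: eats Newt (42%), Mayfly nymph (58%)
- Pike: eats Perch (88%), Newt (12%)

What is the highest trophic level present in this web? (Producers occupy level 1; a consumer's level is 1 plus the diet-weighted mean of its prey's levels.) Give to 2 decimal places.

Mayfly nymph: 1 + 1 = 2
Newt: 1 + 2 = 3
Perch: 1 + (0.42×3 + 0.58×2) = 3.42
Pike: 1 + (0.88×3.42 + 0.12×3) = 4.3696

4.37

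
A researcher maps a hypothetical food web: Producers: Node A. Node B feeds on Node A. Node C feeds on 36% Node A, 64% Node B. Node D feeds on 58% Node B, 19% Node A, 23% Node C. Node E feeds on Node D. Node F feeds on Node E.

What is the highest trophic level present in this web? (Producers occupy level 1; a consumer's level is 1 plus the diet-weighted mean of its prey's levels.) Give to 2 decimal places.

Node B: 1 + 1 = 2
Node C: 1 + (0.36×1 + 0.64×2) = 2.64
Node D: 1 + (0.58×2 + 0.19×1 + 0.23×2.64) = 2.9572
Node E: 1 + 2.9572 = 3.9572
Node F: 1 + 3.9572 = 4.9572

4.96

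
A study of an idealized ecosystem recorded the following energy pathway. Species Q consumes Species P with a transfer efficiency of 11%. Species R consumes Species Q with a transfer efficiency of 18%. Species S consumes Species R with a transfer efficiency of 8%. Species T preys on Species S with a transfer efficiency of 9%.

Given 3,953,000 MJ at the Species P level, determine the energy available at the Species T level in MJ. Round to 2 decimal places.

563.54 MJ

Species Q: 3953000 × 0.11 = 434830 MJ
Species R: 434830 × 0.18 = 78269.4 MJ
Species S: 78269.4 × 0.08 = 6261.552 MJ
Species T: 6261.552 × 0.09 = 563.53968 MJ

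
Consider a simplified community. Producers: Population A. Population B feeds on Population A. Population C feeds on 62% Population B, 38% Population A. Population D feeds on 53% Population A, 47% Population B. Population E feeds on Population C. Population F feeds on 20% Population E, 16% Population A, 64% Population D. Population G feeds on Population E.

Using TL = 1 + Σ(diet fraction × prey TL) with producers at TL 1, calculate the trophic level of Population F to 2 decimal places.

Population B: 1 + 1 = 2
Population C: 1 + (0.62×2 + 0.38×1) = 2.62
Population D: 1 + (0.53×1 + 0.47×2) = 2.47
Population E: 1 + 2.62 = 3.62
Population F: 1 + (0.2×3.62 + 0.16×1 + 0.64×2.47) = 3.4648
Population G: 1 + 3.62 = 4.62

3.46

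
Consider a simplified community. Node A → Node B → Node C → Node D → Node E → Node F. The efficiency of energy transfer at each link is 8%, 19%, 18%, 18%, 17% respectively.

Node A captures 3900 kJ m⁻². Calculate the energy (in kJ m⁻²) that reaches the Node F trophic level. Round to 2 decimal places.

Node B: 3900 × 0.08 = 312 kJ m⁻²
Node C: 312 × 0.19 = 59.28 kJ m⁻²
Node D: 59.28 × 0.18 = 10.6704 kJ m⁻²
Node E: 10.6704 × 0.18 = 1.920672 kJ m⁻²
Node F: 1.920672 × 0.17 = 0.32651424 kJ m⁻²

0.33 kJ m⁻²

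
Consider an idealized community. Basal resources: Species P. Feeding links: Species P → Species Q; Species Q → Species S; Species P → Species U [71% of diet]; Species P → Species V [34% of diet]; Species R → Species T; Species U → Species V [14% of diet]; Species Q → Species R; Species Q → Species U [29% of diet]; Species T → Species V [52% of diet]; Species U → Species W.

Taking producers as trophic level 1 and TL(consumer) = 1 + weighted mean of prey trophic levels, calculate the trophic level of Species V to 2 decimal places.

3.74

Species Q: 1 + 1 = 2
Species R: 1 + 2 = 3
Species S: 1 + 2 = 3
Species T: 1 + 3 = 4
Species U: 1 + (0.29×2 + 0.71×1) = 2.29
Species V: 1 + (0.34×1 + 0.14×2.29 + 0.52×4) = 3.7406
Species W: 1 + 2.29 = 3.29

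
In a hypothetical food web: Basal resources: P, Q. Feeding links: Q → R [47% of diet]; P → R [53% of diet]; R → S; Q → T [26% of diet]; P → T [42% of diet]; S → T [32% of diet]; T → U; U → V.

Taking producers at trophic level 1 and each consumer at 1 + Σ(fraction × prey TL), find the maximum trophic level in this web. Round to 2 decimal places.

R: 1 + (0.47×1 + 0.53×1) = 2
S: 1 + 2 = 3
T: 1 + (0.26×1 + 0.42×1 + 0.32×3) = 2.64
U: 1 + 2.64 = 3.64
V: 1 + 3.64 = 4.64

4.64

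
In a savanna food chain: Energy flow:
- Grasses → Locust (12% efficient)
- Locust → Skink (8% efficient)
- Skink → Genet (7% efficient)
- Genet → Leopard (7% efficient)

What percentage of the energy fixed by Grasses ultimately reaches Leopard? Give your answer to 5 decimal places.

Product of link efficiencies: 0.12 × 0.08 × 0.07 × 0.07 = 0.00004704
As a percentage: 0.00004704 × 100 = 0.00470%

0.00470%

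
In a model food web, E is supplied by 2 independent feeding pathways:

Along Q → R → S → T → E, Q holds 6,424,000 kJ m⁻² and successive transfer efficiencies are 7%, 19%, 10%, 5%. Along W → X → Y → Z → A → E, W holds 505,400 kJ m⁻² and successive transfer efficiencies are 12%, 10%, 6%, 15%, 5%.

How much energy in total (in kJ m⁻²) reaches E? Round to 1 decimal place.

429.9 kJ m⁻²

Via Q: 6424000 × 0.07 × 0.19 × 0.1 × 0.05 = 427.196 kJ m⁻²
Via W: 505400 × 0.12 × 0.1 × 0.06 × 0.15 × 0.05 = 2.72916 kJ m⁻²
Total at E: 427.196 + 2.72916 = 429.92516 kJ m⁻²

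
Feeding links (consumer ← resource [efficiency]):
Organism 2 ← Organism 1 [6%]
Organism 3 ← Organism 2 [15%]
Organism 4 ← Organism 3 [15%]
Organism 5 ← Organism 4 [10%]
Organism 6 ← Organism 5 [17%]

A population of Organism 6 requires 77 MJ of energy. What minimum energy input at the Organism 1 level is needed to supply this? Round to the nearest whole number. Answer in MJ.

3355120 MJ

Cumulative transfer efficiency: 0.06 × 0.15 × 0.15 × 0.1 × 0.17 = 0.00002295
Organism 1 energy = 77 / 0.00002295 = 3355120 MJ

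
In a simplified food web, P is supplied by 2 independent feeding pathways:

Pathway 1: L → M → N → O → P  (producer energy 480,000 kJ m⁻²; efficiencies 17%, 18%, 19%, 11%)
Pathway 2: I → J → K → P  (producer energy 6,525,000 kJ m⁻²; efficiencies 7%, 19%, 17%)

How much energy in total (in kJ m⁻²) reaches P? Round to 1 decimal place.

15060.0 kJ m⁻²

Pathway 1: 480000 × 0.17 × 0.18 × 0.19 × 0.11 = 306.9792 kJ m⁻²
Pathway 2: 6525000 × 0.07 × 0.19 × 0.17 = 14753.025 kJ m⁻²
Total at P: 306.9792 + 14753.025 = 15060.0042 kJ m⁻²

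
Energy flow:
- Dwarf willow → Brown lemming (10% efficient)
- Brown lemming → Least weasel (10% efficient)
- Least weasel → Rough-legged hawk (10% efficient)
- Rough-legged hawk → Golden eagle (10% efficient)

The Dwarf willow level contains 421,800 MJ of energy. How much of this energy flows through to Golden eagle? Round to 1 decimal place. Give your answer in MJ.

42.2 MJ

Brown lemming: 421800 × 0.1 = 42180 MJ
Least weasel: 42180 × 0.1 = 4218 MJ
Rough-legged hawk: 4218 × 0.1 = 421.8 MJ
Golden eagle: 421.8 × 0.1 = 42.18 MJ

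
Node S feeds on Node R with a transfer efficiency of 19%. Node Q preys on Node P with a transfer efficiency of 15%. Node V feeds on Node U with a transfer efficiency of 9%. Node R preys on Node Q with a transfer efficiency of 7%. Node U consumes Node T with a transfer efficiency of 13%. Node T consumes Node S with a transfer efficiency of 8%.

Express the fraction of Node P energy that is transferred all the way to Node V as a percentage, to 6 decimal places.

Product of link efficiencies: 0.15 × 0.07 × 0.19 × 0.08 × 0.13 × 0.09 = 0.00000186732
As a percentage: 0.00000186732 × 100 = 0.000187%

0.000187%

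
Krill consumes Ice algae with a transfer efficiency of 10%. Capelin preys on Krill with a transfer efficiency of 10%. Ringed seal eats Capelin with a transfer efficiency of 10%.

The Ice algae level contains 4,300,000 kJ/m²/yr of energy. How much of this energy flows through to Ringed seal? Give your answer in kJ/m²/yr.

Krill: 4300000 × 0.1 = 430000 kJ/m²/yr
Capelin: 430000 × 0.1 = 43000 kJ/m²/yr
Ringed seal: 43000 × 0.1 = 4300 kJ/m²/yr

4300 kJ/m²/yr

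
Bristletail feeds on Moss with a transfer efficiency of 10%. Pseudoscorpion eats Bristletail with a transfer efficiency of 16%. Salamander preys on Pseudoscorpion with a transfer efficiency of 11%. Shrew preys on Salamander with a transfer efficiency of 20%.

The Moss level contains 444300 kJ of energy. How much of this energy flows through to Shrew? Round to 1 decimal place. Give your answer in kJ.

156.4 kJ

Bristletail: 444300 × 0.1 = 44430 kJ
Pseudoscorpion: 44430 × 0.16 = 7108.8 kJ
Salamander: 7108.8 × 0.11 = 781.968 kJ
Shrew: 781.968 × 0.2 = 156.3936 kJ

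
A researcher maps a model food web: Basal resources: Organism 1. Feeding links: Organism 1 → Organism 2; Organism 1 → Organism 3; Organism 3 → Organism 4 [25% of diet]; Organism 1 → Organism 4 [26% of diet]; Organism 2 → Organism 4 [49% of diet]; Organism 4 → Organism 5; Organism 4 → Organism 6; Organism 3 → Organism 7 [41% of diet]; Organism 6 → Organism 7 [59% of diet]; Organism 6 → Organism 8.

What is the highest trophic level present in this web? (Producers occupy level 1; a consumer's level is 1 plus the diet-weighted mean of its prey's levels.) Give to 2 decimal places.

Organism 2: 1 + 1 = 2
Organism 3: 1 + 1 = 2
Organism 4: 1 + (0.25×2 + 0.26×1 + 0.49×2) = 2.74
Organism 5: 1 + 2.74 = 3.74
Organism 6: 1 + 2.74 = 3.74
Organism 7: 1 + (0.41×2 + 0.59×3.74) = 4.0266
Organism 8: 1 + 3.74 = 4.74

4.74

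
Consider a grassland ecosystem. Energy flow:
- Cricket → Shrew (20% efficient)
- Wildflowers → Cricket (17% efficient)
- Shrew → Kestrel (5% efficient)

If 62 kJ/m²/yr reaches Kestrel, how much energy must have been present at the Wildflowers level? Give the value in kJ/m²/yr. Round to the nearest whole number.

36471 kJ/m²/yr

Cumulative transfer efficiency: 0.17 × 0.2 × 0.05 = 0.0017
Wildflowers energy = 62 / 0.0017 = 36471 kJ/m²/yr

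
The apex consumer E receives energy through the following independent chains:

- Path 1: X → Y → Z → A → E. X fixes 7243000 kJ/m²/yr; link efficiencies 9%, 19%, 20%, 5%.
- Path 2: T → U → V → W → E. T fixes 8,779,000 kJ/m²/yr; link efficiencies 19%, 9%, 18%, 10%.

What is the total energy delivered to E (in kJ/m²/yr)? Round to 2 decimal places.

Path 1: 7243000 × 0.09 × 0.19 × 0.2 × 0.05 = 1238.553 kJ/m²/yr
Path 2: 8779000 × 0.19 × 0.09 × 0.18 × 0.1 = 2702.1762 kJ/m²/yr
Total at E: 1238.553 + 2702.1762 = 3940.7292 kJ/m²/yr

3940.73 kJ/m²/yr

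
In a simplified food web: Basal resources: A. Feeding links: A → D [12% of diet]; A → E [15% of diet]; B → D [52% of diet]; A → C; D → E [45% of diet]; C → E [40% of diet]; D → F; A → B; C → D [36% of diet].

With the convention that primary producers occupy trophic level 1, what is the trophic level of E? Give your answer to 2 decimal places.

3.25

B: 1 + 1 = 2
C: 1 + 1 = 2
D: 1 + (0.36×2 + 0.52×2 + 0.12×1) = 2.88
E: 1 + (0.45×2.88 + 0.15×1 + 0.4×2) = 3.246
F: 1 + 2.88 = 3.88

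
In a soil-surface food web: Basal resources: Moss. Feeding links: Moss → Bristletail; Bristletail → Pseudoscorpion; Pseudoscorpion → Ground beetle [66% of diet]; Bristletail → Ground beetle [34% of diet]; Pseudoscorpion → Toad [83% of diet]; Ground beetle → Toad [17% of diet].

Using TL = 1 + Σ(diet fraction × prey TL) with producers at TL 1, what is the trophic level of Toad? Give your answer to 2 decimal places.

Bristletail: 1 + 1 = 2
Pseudoscorpion: 1 + 2 = 3
Ground beetle: 1 + (0.66×3 + 0.34×2) = 3.66
Toad: 1 + (0.83×3 + 0.17×3.66) = 4.1122

4.11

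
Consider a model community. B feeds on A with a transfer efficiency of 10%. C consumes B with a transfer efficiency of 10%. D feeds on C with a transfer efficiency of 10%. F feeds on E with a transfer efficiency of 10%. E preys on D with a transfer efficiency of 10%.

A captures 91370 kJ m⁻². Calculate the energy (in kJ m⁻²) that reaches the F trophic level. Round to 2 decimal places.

0.91 kJ m⁻²

B: 91370 × 0.1 = 9137 kJ m⁻²
C: 9137 × 0.1 = 913.7 kJ m⁻²
D: 913.7 × 0.1 = 91.37 kJ m⁻²
E: 91.37 × 0.1 = 9.137 kJ m⁻²
F: 9.137 × 0.1 = 0.9137 kJ m⁻²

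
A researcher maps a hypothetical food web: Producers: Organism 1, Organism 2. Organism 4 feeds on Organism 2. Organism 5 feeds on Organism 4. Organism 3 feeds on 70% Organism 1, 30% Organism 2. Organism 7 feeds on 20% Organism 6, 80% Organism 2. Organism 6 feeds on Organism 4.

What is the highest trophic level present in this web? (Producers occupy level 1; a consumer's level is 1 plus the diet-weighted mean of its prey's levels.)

Organism 3: 1 + (0.7×1 + 0.3×1) = 2
Organism 4: 1 + 1 = 2
Organism 5: 1 + 2 = 3
Organism 6: 1 + 2 = 3
Organism 7: 1 + (0.2×3 + 0.8×1) = 2.4

3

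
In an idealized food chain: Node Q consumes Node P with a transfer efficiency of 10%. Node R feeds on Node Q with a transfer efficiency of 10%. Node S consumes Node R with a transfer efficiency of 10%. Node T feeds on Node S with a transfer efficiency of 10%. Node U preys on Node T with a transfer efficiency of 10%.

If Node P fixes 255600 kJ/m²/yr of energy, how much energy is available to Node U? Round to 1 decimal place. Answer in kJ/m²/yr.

Node Q: 255600 × 0.1 = 25560 kJ/m²/yr
Node R: 25560 × 0.1 = 2556 kJ/m²/yr
Node S: 2556 × 0.1 = 255.6 kJ/m²/yr
Node T: 255.6 × 0.1 = 25.56 kJ/m²/yr
Node U: 25.56 × 0.1 = 2.556 kJ/m²/yr

2.6 kJ/m²/yr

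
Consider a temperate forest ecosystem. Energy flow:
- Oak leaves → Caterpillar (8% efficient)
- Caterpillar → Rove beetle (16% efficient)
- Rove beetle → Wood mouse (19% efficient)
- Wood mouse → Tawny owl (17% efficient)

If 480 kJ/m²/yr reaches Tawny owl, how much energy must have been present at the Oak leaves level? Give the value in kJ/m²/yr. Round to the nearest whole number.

1160991 kJ/m²/yr

Cumulative transfer efficiency: 0.08 × 0.16 × 0.19 × 0.17 = 0.00041344
Oak leaves energy = 480 / 0.00041344 = 1160991 kJ/m²/yr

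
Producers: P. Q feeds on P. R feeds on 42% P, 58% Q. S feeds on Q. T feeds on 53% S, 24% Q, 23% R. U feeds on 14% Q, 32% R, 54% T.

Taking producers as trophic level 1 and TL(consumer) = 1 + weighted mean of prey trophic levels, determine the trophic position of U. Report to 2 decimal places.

Q: 1 + 1 = 2
R: 1 + (0.42×1 + 0.58×2) = 2.58
S: 1 + 2 = 3
T: 1 + (0.53×3 + 0.24×2 + 0.23×2.58) = 3.6634
U: 1 + (0.14×2 + 0.32×2.58 + 0.54×3.6634) = 4.083836

4.08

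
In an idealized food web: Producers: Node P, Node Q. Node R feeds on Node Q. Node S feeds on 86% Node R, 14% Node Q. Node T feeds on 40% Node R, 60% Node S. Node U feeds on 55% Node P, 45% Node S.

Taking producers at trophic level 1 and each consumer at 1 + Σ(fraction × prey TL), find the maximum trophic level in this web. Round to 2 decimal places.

Node R: 1 + 1 = 2
Node S: 1 + (0.86×2 + 0.14×1) = 2.86
Node T: 1 + (0.4×2 + 0.6×2.86) = 3.516
Node U: 1 + (0.55×1 + 0.45×2.86) = 2.837

3.52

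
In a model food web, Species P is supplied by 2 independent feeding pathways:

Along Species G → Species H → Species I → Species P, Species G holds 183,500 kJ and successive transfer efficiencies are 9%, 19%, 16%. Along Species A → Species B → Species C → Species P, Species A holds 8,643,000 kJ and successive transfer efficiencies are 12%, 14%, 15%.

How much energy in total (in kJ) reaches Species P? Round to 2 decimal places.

22282.42 kJ

Via Species G: 183500 × 0.09 × 0.19 × 0.16 = 502.056 kJ
Via Species A: 8643000 × 0.12 × 0.14 × 0.15 = 21780.36 kJ
Total at Species P: 502.056 + 21780.36 = 22282.416 kJ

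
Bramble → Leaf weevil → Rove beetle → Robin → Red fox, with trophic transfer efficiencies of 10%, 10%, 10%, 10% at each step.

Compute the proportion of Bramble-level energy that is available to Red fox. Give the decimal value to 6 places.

0.000100

Product of link efficiencies: 0.1 × 0.1 × 0.1 × 0.1 = 0.0001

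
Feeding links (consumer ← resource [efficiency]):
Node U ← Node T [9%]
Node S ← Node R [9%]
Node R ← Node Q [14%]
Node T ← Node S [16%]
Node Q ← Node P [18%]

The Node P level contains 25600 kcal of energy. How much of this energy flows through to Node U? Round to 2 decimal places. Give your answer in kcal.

0.84 kcal

Node Q: 25600 × 0.18 = 4608 kcal
Node R: 4608 × 0.14 = 645.12 kcal
Node S: 645.12 × 0.09 = 58.0608 kcal
Node T: 58.0608 × 0.16 = 9.289728 kcal
Node U: 9.289728 × 0.09 = 0.83607552 kcal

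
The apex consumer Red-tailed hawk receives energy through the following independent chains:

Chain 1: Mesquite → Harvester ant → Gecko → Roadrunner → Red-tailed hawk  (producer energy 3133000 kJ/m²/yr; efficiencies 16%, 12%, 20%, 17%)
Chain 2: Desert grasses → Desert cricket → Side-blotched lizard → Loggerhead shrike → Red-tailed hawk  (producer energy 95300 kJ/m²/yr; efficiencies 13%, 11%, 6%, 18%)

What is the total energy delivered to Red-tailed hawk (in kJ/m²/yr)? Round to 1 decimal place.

2059.9 kJ/m²/yr

Chain 1: 3133000 × 0.16 × 0.12 × 0.2 × 0.17 = 2045.2224 kJ/m²/yr
Chain 2: 95300 × 0.13 × 0.11 × 0.06 × 0.18 = 14.718132 kJ/m²/yr
Total at Red-tailed hawk: 2045.2224 + 14.718132 = 2059.940532 kJ/m²/yr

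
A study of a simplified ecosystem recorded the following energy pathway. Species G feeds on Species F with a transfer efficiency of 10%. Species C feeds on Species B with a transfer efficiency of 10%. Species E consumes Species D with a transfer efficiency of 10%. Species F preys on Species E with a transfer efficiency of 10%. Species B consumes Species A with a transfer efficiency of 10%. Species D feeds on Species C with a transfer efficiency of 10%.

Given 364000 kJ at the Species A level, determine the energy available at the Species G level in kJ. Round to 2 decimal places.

0.36 kJ

Species B: 364000 × 0.1 = 36400 kJ
Species C: 36400 × 0.1 = 3640 kJ
Species D: 3640 × 0.1 = 364 kJ
Species E: 364 × 0.1 = 36.4 kJ
Species F: 36.4 × 0.1 = 3.64 kJ
Species G: 3.64 × 0.1 = 0.364 kJ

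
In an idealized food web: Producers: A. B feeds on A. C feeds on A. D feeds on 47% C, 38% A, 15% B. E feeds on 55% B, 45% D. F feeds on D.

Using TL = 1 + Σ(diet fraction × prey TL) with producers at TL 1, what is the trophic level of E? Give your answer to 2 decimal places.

B: 1 + 1 = 2
C: 1 + 1 = 2
D: 1 + (0.47×2 + 0.38×1 + 0.15×2) = 2.62
E: 1 + (0.55×2 + 0.45×2.62) = 3.279
F: 1 + 2.62 = 3.62

3.28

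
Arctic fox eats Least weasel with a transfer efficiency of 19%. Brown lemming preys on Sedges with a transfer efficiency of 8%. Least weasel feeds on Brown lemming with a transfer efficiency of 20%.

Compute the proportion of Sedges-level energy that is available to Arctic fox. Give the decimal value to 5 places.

Product of link efficiencies: 0.08 × 0.2 × 0.19 = 0.00304

0.00304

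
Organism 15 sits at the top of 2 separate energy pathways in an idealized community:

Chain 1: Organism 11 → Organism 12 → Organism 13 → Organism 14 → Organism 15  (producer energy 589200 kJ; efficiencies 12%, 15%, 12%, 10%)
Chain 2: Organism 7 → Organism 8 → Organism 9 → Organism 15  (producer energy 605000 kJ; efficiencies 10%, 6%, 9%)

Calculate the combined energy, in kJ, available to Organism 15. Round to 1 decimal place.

Chain 1: 589200 × 0.12 × 0.15 × 0.12 × 0.1 = 127.2672 kJ
Chain 2: 605000 × 0.1 × 0.06 × 0.09 = 326.7 kJ
Total at Organism 15: 127.2672 + 326.7 = 453.9672 kJ

454.0 kJ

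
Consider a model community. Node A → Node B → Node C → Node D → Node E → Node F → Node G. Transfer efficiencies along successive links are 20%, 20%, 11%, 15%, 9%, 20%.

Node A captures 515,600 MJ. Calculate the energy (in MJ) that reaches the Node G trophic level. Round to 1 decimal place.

Node B: 515600 × 0.2 = 103120 MJ
Node C: 103120 × 0.2 = 20624 MJ
Node D: 20624 × 0.11 = 2268.64 MJ
Node E: 2268.64 × 0.15 = 340.296 MJ
Node F: 340.296 × 0.09 = 30.62664 MJ
Node G: 30.62664 × 0.2 = 6.125328 MJ

6.1 MJ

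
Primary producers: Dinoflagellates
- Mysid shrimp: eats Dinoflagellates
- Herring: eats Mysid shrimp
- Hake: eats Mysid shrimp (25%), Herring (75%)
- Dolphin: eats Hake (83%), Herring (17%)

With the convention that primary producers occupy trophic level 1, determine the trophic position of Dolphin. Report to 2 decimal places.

4.62

Mysid shrimp: 1 + 1 = 2
Herring: 1 + 2 = 3
Hake: 1 + (0.25×2 + 0.75×3) = 3.75
Dolphin: 1 + (0.83×3.75 + 0.17×3) = 4.6225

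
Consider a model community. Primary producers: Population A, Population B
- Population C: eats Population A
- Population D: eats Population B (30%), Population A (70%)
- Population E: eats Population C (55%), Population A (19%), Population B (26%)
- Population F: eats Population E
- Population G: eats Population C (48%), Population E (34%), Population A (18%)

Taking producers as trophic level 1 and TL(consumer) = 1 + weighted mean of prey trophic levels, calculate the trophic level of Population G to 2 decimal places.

3.01

Population C: 1 + 1 = 2
Population D: 1 + (0.3×1 + 0.7×1) = 2
Population E: 1 + (0.55×2 + 0.19×1 + 0.26×1) = 2.55
Population F: 1 + 2.55 = 3.55
Population G: 1 + (0.48×2 + 0.34×2.55 + 0.18×1) = 3.007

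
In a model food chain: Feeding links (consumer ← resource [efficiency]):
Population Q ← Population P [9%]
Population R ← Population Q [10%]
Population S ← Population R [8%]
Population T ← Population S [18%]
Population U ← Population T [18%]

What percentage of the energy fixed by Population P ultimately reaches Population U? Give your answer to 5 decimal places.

Product of link efficiencies: 0.09 × 0.1 × 0.08 × 0.18 × 0.18 = 0.000023328
As a percentage: 0.000023328 × 100 = 0.00233%

0.00233%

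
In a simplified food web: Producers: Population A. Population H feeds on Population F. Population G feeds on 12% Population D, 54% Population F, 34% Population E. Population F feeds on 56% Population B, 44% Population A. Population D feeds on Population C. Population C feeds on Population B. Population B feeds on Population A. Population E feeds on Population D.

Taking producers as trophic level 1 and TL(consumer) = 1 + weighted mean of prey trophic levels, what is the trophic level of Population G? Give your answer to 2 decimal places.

4.56

Population B: 1 + 1 = 2
Population C: 1 + 2 = 3
Population D: 1 + 3 = 4
Population E: 1 + 4 = 5
Population F: 1 + (0.56×2 + 0.44×1) = 2.56
Population G: 1 + (0.12×4 + 0.54×2.56 + 0.34×5) = 4.5624
Population H: 1 + 2.56 = 3.56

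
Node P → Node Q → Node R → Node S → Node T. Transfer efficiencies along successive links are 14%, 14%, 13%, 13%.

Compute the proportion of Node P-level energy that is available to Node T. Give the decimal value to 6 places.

Product of link efficiencies: 0.14 × 0.14 × 0.13 × 0.13 = 0.00033124

0.000331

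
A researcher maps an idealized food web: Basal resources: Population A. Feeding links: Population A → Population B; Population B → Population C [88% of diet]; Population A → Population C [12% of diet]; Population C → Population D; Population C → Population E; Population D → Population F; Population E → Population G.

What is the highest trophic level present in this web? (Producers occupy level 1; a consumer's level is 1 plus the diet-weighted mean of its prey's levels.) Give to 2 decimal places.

4.88

Population B: 1 + 1 = 2
Population C: 1 + (0.88×2 + 0.12×1) = 2.88
Population D: 1 + 2.88 = 3.88
Population E: 1 + 2.88 = 3.88
Population F: 1 + 3.88 = 4.88
Population G: 1 + 3.88 = 4.88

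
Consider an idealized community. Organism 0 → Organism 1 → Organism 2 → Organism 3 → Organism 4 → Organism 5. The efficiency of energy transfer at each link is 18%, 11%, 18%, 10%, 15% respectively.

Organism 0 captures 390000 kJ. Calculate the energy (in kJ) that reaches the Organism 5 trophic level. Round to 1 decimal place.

20.8 kJ

Organism 1: 390000 × 0.18 = 70200 kJ
Organism 2: 70200 × 0.11 = 7722 kJ
Organism 3: 7722 × 0.18 = 1389.96 kJ
Organism 4: 1389.96 × 0.1 = 138.996 kJ
Organism 5: 138.996 × 0.15 = 20.8494 kJ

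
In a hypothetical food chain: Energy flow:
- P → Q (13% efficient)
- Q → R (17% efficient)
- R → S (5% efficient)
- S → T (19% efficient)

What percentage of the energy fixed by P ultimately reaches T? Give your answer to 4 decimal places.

Product of link efficiencies: 0.13 × 0.17 × 0.05 × 0.19 = 0.00020995
As a percentage: 0.00020995 × 100 = 0.0210%

0.0210%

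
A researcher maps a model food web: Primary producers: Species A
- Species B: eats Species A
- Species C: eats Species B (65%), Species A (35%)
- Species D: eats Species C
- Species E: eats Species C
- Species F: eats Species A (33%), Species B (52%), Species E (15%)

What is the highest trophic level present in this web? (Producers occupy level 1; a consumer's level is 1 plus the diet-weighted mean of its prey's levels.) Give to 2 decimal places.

Species B: 1 + 1 = 2
Species C: 1 + (0.65×2 + 0.35×1) = 2.65
Species D: 1 + 2.65 = 3.65
Species E: 1 + 2.65 = 3.65
Species F: 1 + (0.33×1 + 0.52×2 + 0.15×3.65) = 2.9175

3.65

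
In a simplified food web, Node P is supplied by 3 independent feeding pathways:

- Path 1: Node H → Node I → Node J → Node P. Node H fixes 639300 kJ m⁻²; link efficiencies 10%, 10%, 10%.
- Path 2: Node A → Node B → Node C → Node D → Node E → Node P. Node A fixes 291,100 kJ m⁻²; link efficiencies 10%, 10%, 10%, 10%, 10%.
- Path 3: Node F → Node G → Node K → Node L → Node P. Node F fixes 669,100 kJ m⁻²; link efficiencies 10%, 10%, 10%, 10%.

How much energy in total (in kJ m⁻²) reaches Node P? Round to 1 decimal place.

709.1 kJ m⁻²

Path 1: 639300 × 0.1 × 0.1 × 0.1 = 639.3 kJ m⁻²
Path 2: 291100 × 0.1 × 0.1 × 0.1 × 0.1 × 0.1 = 2.911 kJ m⁻²
Path 3: 669100 × 0.1 × 0.1 × 0.1 × 0.1 = 66.91 kJ m⁻²
Total at Node P: 639.3 + 2.911 + 66.91 = 709.121 kJ m⁻²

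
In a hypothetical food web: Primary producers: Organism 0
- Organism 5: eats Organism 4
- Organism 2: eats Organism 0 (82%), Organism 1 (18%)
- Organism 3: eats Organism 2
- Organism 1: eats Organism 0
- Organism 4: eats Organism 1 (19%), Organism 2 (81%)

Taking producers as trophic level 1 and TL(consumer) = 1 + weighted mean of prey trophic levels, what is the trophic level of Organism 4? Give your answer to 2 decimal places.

Organism 1: 1 + 1 = 2
Organism 2: 1 + (0.82×1 + 0.18×2) = 2.18
Organism 3: 1 + 2.18 = 3.18
Organism 4: 1 + (0.19×2 + 0.81×2.18) = 3.1458
Organism 5: 1 + 3.1458 = 4.1458

3.15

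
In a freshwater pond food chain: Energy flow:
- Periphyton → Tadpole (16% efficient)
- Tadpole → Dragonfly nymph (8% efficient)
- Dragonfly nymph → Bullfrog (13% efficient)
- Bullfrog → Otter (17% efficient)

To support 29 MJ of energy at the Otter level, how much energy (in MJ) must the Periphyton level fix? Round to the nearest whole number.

102517 MJ

Cumulative transfer efficiency: 0.16 × 0.08 × 0.13 × 0.17 = 0.00028288
Periphyton energy = 29 / 0.00028288 = 102517 MJ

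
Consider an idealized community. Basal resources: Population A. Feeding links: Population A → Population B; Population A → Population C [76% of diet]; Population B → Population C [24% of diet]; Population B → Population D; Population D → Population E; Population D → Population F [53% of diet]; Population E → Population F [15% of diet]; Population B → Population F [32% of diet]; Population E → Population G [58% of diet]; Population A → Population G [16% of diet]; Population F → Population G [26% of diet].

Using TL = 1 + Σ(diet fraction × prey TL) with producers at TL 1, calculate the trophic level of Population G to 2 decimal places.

4.48

Population B: 1 + 1 = 2
Population C: 1 + (0.76×1 + 0.24×2) = 2.24
Population D: 1 + 2 = 3
Population E: 1 + 3 = 4
Population F: 1 + (0.53×3 + 0.15×4 + 0.32×2) = 3.83
Population G: 1 + (0.58×4 + 0.16×1 + 0.26×3.83) = 4.4758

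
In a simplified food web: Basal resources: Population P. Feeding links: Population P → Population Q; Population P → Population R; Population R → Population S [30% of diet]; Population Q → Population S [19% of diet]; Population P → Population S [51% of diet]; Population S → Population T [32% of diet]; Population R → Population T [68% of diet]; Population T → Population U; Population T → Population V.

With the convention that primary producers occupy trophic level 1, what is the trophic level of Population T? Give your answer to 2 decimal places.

Population Q: 1 + 1 = 2
Population R: 1 + 1 = 2
Population S: 1 + (0.3×2 + 0.19×2 + 0.51×1) = 2.49
Population T: 1 + (0.32×2.49 + 0.68×2) = 3.1568
Population U: 1 + 3.1568 = 4.1568
Population V: 1 + 3.1568 = 4.1568

3.16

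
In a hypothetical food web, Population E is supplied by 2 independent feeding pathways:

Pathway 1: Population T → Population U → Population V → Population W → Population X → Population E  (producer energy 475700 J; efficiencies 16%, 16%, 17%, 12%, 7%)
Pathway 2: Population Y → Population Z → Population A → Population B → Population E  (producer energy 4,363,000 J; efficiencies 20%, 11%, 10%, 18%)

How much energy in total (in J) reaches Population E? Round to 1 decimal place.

Pathway 1: 475700 × 0.16 × 0.16 × 0.17 × 0.12 × 0.07 = 17.39006976 J
Pathway 2: 4363000 × 0.2 × 0.11 × 0.1 × 0.18 = 1727.748 J
Total at Population E: 17.39006976 + 1727.748 = 1745.13806976 J

1745.1 J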